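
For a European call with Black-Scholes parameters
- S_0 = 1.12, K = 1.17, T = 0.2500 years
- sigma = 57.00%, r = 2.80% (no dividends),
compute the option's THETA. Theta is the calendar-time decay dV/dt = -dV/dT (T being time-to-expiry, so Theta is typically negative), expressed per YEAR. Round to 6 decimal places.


d1 = 0.0138155667; d2 = -0.2711844333
phi(d1) = 0.3989042092; exp(-qT) = 1.0000000000; exp(-rT) = 0.9930244429
Theta = -S*exp(-qT)*phi(d1)*sigma/(2*sqrt(T)) - r*K*exp(-rT)*N(d2) + q*S*exp(-qT)*N(d1)
N(d1) = 0.5055114383; N(d2) = 0.3931245925; sqrt(T) = 0.5000000000
Term 1 = -1.1200 * 1.0000000000 * 0.3989042092 * 0.5700 / (2 * 0.5000000000) = -0.2546604472
Term 2 = -0.0280 * 1.1700 * 0.9930244429 * 0.3931245925 = -0.0127889251
Term 3 = 0 (no dividend yield, q = 0)
Theta = -0.2546604472 + (-0.0127889251) + (0.0000000000) = -0.267449

Answer: Theta = -0.267449


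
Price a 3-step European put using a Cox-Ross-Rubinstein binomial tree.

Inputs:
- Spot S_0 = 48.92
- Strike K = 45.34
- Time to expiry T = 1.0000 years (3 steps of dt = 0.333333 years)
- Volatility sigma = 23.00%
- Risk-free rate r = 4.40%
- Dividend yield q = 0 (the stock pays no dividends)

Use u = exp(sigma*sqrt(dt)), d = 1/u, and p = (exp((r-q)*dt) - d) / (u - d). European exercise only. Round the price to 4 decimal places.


dt = T/N = 0.333333
u = exp(sigma*sqrt(dt)) = 1.142011; d = 1/u = 0.875648
p = (exp((r-q)*dt) - d) / (u - d) = 0.522320
Discount per step: exp(-r*dt) = 0.985440
Stock lattice S(k, i) with i counting down-moves:
  k=0: S(0,0) = 48.9200
  k=1: S(1,0) = 55.8672; S(1,1) = 42.8367
  k=2: S(2,0) = 63.8009; S(2,1) = 48.9200; S(2,2) = 37.5099
  k=3: S(3,0) = 72.8613; S(3,1) = 55.8672; S(3,2) = 42.8367; S(3,3) = 32.8455
Terminal payoffs V(N, i) = max(K - S_T, 0):
  V(3,0) = 0.000000; V(3,1) = 0.000000; V(3,2) = 2.503277; V(3,3) = 12.494504
Backward induction: V(k, i) = exp(-r*dt) * [p * V(k+1, i) + (1-p) * V(k+1, i+1)].
  V(2,0) = exp(-r*dt) * [p*0.000000 + (1-p)*0.000000] = 0.000000
  V(2,1) = exp(-r*dt) * [p*0.000000 + (1-p)*2.503277] = 1.178356
  V(2,2) = exp(-r*dt) * [p*2.503277 + (1-p)*12.494504] = 7.169955
  V(1,0) = exp(-r*dt) * [p*0.000000 + (1-p)*1.178356] = 0.554682
  V(1,1) = exp(-r*dt) * [p*1.178356 + (1-p)*7.169955] = 3.981598
  V(0,0) = exp(-r*dt) * [p*0.554682 + (1-p)*3.981598] = 2.159743

Answer: Price = V(0,0) = 2.1597


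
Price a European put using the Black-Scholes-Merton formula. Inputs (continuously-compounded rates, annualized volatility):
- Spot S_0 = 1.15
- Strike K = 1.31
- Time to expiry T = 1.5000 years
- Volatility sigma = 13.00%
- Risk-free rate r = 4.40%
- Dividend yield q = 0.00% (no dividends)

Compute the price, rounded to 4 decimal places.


Answer: Price = 0.1196

Derivation:
d1 = (ln(S/K) + (r - q + 0.5*sigma^2) * T) / (sigma * sqrt(T)) = -0.32402475
d2 = d1 - sigma * sqrt(T) = -0.48324158
exp(-rT) = 0.93613086; exp(-qT) = 1.00000000
P = K * exp(-rT) * N(-d2) - S_0 * exp(-qT) * N(-d1)
N(-d1) = 0.62704035; N(-d2) = 0.68553789
P = 1.3100 * 0.93613086 * 0.68553789 - 1.1500 * 1.00000000 * 0.62704035 = 0.1196


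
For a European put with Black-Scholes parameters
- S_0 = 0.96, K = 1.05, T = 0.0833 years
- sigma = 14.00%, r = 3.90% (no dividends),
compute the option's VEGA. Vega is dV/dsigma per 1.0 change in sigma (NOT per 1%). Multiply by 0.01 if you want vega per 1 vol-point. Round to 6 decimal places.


Answer: Vega = 0.011753

Derivation:
d1 = -2.1171657042; d2 = -2.1575721394
phi(d1) = 0.0424200631; exp(-qT) = 1.0000000000; exp(-rT) = 0.9967565713
Vega = S * exp(-qT) * phi(d1) * sqrt(T) = 0.9600 * 1.0000000000 * 0.0424200631 * 0.2886173938 = 0.011753


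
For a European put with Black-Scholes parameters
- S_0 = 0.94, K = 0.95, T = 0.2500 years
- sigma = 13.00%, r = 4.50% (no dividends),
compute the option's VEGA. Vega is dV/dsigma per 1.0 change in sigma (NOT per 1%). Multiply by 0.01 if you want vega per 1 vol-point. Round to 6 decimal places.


Answer: Vega = 0.187331

Derivation:
d1 = 0.0427752411; d2 = -0.0222247589
phi(d1) = 0.3985774707; exp(-qT) = 1.0000000000; exp(-rT) = 0.9888130446
Vega = S * exp(-qT) * phi(d1) * sqrt(T) = 0.9400 * 1.0000000000 * 0.3985774707 * 0.5000000000 = 0.187331


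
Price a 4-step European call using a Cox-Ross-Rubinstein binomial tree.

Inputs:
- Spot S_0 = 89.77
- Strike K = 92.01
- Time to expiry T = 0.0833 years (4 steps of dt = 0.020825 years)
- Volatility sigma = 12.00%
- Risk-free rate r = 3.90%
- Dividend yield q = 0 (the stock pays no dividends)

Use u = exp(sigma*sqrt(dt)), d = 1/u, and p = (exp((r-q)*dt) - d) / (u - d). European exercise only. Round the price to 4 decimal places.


dt = T/N = 0.020825
u = exp(sigma*sqrt(dt)) = 1.017468; d = 1/u = 0.982832
p = (exp((r-q)*dt) - d) / (u - d) = 0.519129
Discount per step: exp(-r*dt) = 0.999188
Stock lattice S(k, i) with i counting down-moves:
  k=0: S(0,0) = 89.7700
  k=1: S(1,0) = 91.3381; S(1,1) = 88.2288
  k=2: S(2,0) = 92.9336; S(2,1) = 89.7700; S(2,2) = 86.7141
  k=3: S(3,0) = 94.5569; S(3,1) = 91.3381; S(3,2) = 88.2288; S(3,3) = 85.2254
  k=4: S(4,0) = 96.2086; S(4,1) = 92.9336; S(4,2) = 89.7700; S(4,3) = 86.7141; S(4,4) = 83.7623
Terminal payoffs V(N, i) = max(S_T - K, 0):
  V(4,0) = 4.198626; V(4,1) = 0.923569; V(4,2) = 0.000000; V(4,3) = 0.000000; V(4,4) = 0.000000
Backward induction: V(k, i) = exp(-r*dt) * [p * V(k+1, i) + (1-p) * V(k+1, i+1)].
  V(3,0) = exp(-r*dt) * [p*4.198626 + (1-p)*0.923569] = 2.621617
  V(3,1) = exp(-r*dt) * [p*0.923569 + (1-p)*0.000000] = 0.479063
  V(3,2) = exp(-r*dt) * [p*0.000000 + (1-p)*0.000000] = 0.000000
  V(3,3) = exp(-r*dt) * [p*0.000000 + (1-p)*0.000000] = 0.000000
  V(2,0) = exp(-r*dt) * [p*2.621617 + (1-p)*0.479063] = 1.590034
  V(2,1) = exp(-r*dt) * [p*0.479063 + (1-p)*0.000000] = 0.248494
  V(2,2) = exp(-r*dt) * [p*0.000000 + (1-p)*0.000000] = 0.000000
  V(1,0) = exp(-r*dt) * [p*1.590034 + (1-p)*0.248494] = 0.944159
  V(1,1) = exp(-r*dt) * [p*0.248494 + (1-p)*0.000000] = 0.128896
  V(0,0) = exp(-r*dt) * [p*0.944159 + (1-p)*0.128896] = 0.551675

Answer: Price = V(0,0) = 0.5517


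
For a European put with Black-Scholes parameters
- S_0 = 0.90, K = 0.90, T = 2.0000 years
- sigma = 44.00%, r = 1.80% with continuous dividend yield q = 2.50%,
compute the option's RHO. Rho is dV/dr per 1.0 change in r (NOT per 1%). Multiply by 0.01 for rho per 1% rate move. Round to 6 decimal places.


d1 = 0.2886281316; d2 = -0.3336258359
phi(d1) = 0.3826664211; exp(-qT) = 0.9512294245; exp(-rT) = 0.9646402935
N(-d2) = 0.6306690400
Rho = -K*T*exp(-rT)*N(-d2) = -0.9000 * 2.0000 * 0.9646402935 * 0.6306690400 = -1.095064

Answer: Rho = -1.095064


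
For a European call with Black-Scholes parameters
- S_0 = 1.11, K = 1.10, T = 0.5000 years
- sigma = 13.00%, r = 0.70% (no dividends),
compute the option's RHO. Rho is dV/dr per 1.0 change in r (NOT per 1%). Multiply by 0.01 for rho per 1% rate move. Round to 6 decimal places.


Answer: Rho = 0.293814

Derivation:
d1 = 0.1824861531; d2 = 0.0905622715
phi(d1) = 0.3923546491; exp(-qT) = 1.0000000000; exp(-rT) = 0.9965061179
N(d2) = 0.5360797942
Rho = K*T*exp(-rT)*N(d2) = 1.1000 * 0.5000 * 0.9965061179 * 0.5360797942 = 0.293814


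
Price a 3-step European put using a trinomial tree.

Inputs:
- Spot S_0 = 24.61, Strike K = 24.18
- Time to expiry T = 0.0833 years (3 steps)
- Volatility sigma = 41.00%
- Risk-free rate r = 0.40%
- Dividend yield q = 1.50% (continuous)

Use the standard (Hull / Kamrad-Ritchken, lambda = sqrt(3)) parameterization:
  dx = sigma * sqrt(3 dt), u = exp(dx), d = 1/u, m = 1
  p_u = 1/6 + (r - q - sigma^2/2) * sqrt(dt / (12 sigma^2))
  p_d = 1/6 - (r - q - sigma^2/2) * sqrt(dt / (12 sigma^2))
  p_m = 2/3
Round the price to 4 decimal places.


dt = T/N = 0.027767; dx = sigma*sqrt(3*dt) = 0.118333
u = exp(dx) = 1.125619; d = 1/u = 0.888400
p_u = 0.155515, p_m = 0.666667, p_d = 0.177818
Discount per step: exp(-r*dt) = 0.999889
Stock lattice S(k, j) with j the centered position index:
  k=0: S(0,+0) = 24.6100
  k=1: S(1,-1) = 21.8635; S(1,+0) = 24.6100; S(1,+1) = 27.7015
  k=2: S(2,-2) = 19.4236; S(2,-1) = 21.8635; S(2,+0) = 24.6100; S(2,+1) = 27.7015; S(2,+2) = 31.1813
  k=3: S(3,-3) = 17.2559; S(3,-2) = 19.4236; S(3,-1) = 21.8635; S(3,+0) = 24.6100; S(3,+1) = 27.7015; S(3,+2) = 31.1813; S(3,+3) = 35.0983
Terminal payoffs V(N, j) = max(K - S_T, 0):
  V(3,-3) = 6.924111; V(3,-2) = 4.756443; V(3,-1) = 2.316475; V(3,+0) = 0.000000; V(3,+1) = 0.000000; V(3,+2) = 0.000000; V(3,+3) = 0.000000
Backward induction: V(k, j) = exp(-r*dt) * [p_u * V(k+1, j+1) + p_m * V(k+1, j) + p_d * V(k+1, j-1)]
  V(2,-2) = exp(-r*dt) * [p_u*2.316475 + p_m*4.756443 + p_d*6.924111] = 4.761914
  V(2,-1) = exp(-r*dt) * [p_u*0.000000 + p_m*2.316475 + p_d*4.756443] = 2.389834
  V(2,+0) = exp(-r*dt) * [p_u*0.000000 + p_m*0.000000 + p_d*2.316475] = 0.411866
  V(2,+1) = exp(-r*dt) * [p_u*0.000000 + p_m*0.000000 + p_d*0.000000] = 0.000000
  V(2,+2) = exp(-r*dt) * [p_u*0.000000 + p_m*0.000000 + p_d*0.000000] = 0.000000
  V(1,-1) = exp(-r*dt) * [p_u*0.411866 + p_m*2.389834 + p_d*4.761914] = 2.503751
  V(1,+0) = exp(-r*dt) * [p_u*0.000000 + p_m*0.411866 + p_d*2.389834] = 0.699456
  V(1,+1) = exp(-r*dt) * [p_u*0.000000 + p_m*0.000000 + p_d*0.411866] = 0.073229
  V(0,+0) = exp(-r*dt) * [p_u*0.073229 + p_m*0.699456 + p_d*2.503751] = 0.922802

Answer: Price = V(0,0) = 0.9228


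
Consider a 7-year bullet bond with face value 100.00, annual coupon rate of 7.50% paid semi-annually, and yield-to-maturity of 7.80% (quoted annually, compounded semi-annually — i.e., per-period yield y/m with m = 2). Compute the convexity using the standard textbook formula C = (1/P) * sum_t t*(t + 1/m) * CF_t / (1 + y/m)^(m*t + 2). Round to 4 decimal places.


Coupon per period c = face * coupon_rate / m = 3.750000
Periods per year m = 2; per-period yield y/m = 0.039000
Number of cashflows N = 14
Cashflows (t years, CF_t, discount factor 1/(1+y/m)^(m*t), PV):
  t = 0.5000: CF_t = 3.750000, DF = 0.962464, PV = 3.609240
  t = 1.0000: CF_t = 3.750000, DF = 0.926337, PV = 3.473763
  t = 1.5000: CF_t = 3.750000, DF = 0.891566, PV = 3.343371
  t = 2.0000: CF_t = 3.750000, DF = 0.858100, PV = 3.217874
  t = 2.5000: CF_t = 3.750000, DF = 0.825890, PV = 3.097088
  t = 3.0000: CF_t = 3.750000, DF = 0.794889, PV = 2.980835
  t = 3.5000: CF_t = 3.750000, DF = 0.765052, PV = 2.868946
  t = 4.0000: CF_t = 3.750000, DF = 0.736335, PV = 2.761257
  t = 4.5000: CF_t = 3.750000, DF = 0.708696, PV = 2.657611
  t = 5.0000: CF_t = 3.750000, DF = 0.682094, PV = 2.557854
  t = 5.5000: CF_t = 3.750000, DF = 0.656491, PV = 2.461842
  t = 6.0000: CF_t = 3.750000, DF = 0.631849, PV = 2.369434
  t = 6.5000: CF_t = 3.750000, DF = 0.608132, PV = 2.280495
  t = 7.0000: CF_t = 103.750000, DF = 0.585305, PV = 60.725408
Price P = sum_t PV_t = 98.405020
Convexity numerator sum_t t*(t + 1/m) * CF_t / (1+y/m)^(m*t + 2):
  t = 0.5000: term = 1.671686
  t = 1.0000: term = 4.826811
  t = 1.5000: term = 9.291264
  t = 2.0000: term = 14.904177
  t = 2.5000: term = 21.517098
  t = 3.0000: term = 28.993202
  t = 3.5000: term = 37.206548
  t = 4.0000: term = 46.041376
  t = 4.5000: term = 55.391454
  t = 5.0000: term = 65.159447
  t = 5.5000: term = 75.256339
  t = 6.0000: term = 85.600876
  t = 6.5000: term = 96.119046
  t = 7.0000: term = 2953.239359
Convexity = (1/P) * sum = 3495.218683 / 98.405020 = 35.518703

Answer: Convexity = 35.5187


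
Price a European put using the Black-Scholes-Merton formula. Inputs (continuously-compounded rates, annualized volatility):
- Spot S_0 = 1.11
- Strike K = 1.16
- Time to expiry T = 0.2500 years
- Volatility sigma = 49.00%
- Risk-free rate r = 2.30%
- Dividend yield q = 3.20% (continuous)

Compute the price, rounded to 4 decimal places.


d1 = (ln(S/K) + (r - q + 0.5*sigma^2) * T) / (sigma * sqrt(T)) = -0.06652037
d2 = d1 - sigma * sqrt(T) = -0.31152037
exp(-rT) = 0.99426650; exp(-qT) = 0.99203191
P = K * exp(-rT) * N(-d2) - S_0 * exp(-qT) * N(-d1)
N(-d1) = 0.52651823; N(-d2) = 0.62229747
P = 1.1600 * 0.99426650 * 0.62229747 - 1.1100 * 0.99203191 * 0.52651823 = 0.1379

Answer: Price = 0.1379


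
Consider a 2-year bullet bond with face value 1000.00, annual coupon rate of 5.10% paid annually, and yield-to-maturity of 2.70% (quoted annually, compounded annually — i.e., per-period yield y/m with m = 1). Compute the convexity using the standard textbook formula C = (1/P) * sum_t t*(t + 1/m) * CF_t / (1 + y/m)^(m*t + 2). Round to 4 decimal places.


Answer: Convexity = 5.5086

Derivation:
Coupon per period c = face * coupon_rate / m = 51.000000
Periods per year m = 1; per-period yield y/m = 0.027000
Number of cashflows N = 2
Cashflows (t years, CF_t, discount factor 1/(1+y/m)^(m*t), PV):
  t = 1.0000: CF_t = 51.000000, DF = 0.973710, PV = 49.659202
  t = 2.0000: CF_t = 1051.000000, DF = 0.948111, PV = 996.464495
Price P = sum_t PV_t = 1046.123696
Convexity numerator sum_t t*(t + 1/m) * CF_t / (1+y/m)^(m*t + 2):
  t = 1.0000: term = 94.164855
  t = 2.0000: term = 5668.552745
Convexity = (1/P) * sum = 5762.717600 / 1046.123696 = 5.508639


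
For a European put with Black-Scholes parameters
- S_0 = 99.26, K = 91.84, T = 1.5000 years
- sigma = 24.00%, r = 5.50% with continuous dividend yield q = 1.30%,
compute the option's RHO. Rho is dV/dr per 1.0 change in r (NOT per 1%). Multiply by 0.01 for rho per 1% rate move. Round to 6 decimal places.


d1 = 0.6256226020; d2 = 0.3316838329
phi(d1) = 0.3280332338; exp(-qT) = 0.9806888952; exp(-rT) = 0.9208114379
N(-d2) = 0.3700640049
Rho = -K*T*exp(-rT)*N(-d2) = -91.8400 * 1.5000 * 0.9208114379 * 0.3700640049 = -46.942983

Answer: Rho = -46.942983


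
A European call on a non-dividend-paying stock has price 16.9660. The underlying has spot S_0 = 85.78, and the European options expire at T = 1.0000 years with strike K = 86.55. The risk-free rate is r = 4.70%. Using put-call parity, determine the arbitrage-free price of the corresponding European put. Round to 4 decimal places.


Put-call parity: C - P = S_0 * exp(-qT) - K * exp(-rT).
S_0 * exp(-qT) = 85.7800 * 1.00000000 = 85.78000000
K * exp(-rT) = 86.5500 * 0.95408740 = 82.57626426
P = C - S*exp(-qT) + K*exp(-rT)
P = 16.9660 - 85.78000000 + 82.57626426 = 13.7623

Answer: Put price = 13.7623


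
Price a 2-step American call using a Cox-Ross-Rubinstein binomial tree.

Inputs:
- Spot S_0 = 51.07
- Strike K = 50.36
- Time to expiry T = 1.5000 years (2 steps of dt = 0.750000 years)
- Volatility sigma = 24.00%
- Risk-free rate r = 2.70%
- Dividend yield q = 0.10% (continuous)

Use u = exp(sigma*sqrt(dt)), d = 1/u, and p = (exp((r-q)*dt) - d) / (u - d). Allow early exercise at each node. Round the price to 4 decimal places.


dt = T/N = 0.750000
u = exp(sigma*sqrt(dt)) = 1.231024; d = 1/u = 0.812332
p = (exp((r-q)*dt) - d) / (u - d) = 0.495255
Discount per step: exp(-r*dt) = 0.979954
Stock lattice S(k, i) with i counting down-moves:
  k=0: S(0,0) = 51.0700
  k=1: S(1,0) = 62.8684; S(1,1) = 41.4858
  k=2: S(2,0) = 77.3925; S(2,1) = 51.0700; S(2,2) = 33.7002
Terminal payoffs V(N, i) = max(S_T - K, 0):
  V(2,0) = 27.032466; V(2,1) = 0.710000; V(2,2) = 0.000000
Backward induction: V(k, i) = exp(-r*dt) * [p * V(k+1, i) + (1-p) * V(k+1, i+1)]; then take max(V_cont, immediate exercise) for American.
  V(1,0) = exp(-r*dt) * [p*27.032466 + (1-p)*0.710000] = 13.470781; exercise = 12.508380; V(1,0) = max -> 13.470781
  V(1,1) = exp(-r*dt) * [p*0.710000 + (1-p)*0.000000] = 0.344582; exercise = 0.000000; V(1,1) = max -> 0.344582
  V(0,0) = exp(-r*dt) * [p*13.470781 + (1-p)*0.344582] = 6.708178; exercise = 0.710000; V(0,0) = max -> 6.708178

Answer: Price = V(0,0) = 6.7082


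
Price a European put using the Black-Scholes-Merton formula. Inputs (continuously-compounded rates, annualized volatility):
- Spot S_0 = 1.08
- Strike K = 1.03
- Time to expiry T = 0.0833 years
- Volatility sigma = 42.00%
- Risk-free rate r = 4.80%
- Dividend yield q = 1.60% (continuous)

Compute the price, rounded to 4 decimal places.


d1 = (ln(S/K) + (r - q + 0.5*sigma^2) * T) / (sigma * sqrt(T)) = 0.47364484
d2 = d1 - sigma * sqrt(T) = 0.35242554
exp(-rT) = 0.99600958; exp(-qT) = 0.99866809
P = K * exp(-rT) * N(-d2) - S_0 * exp(-qT) * N(-d1)
N(-d1) = 0.31787660; N(-d2) = 0.36225958
P = 1.0300 * 0.99600958 * 0.36225958 - 1.0800 * 0.99866809 * 0.31787660 = 0.0288

Answer: Price = 0.0288


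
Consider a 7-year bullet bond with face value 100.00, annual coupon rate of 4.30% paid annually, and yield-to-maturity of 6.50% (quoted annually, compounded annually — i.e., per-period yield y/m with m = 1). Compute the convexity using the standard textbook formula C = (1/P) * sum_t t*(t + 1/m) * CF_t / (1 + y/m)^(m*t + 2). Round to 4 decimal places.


Coupon per period c = face * coupon_rate / m = 4.300000
Periods per year m = 1; per-period yield y/m = 0.065000
Number of cashflows N = 7
Cashflows (t years, CF_t, discount factor 1/(1+y/m)^(m*t), PV):
  t = 1.0000: CF_t = 4.300000, DF = 0.938967, PV = 4.037559
  t = 2.0000: CF_t = 4.300000, DF = 0.881659, PV = 3.791135
  t = 3.0000: CF_t = 4.300000, DF = 0.827849, PV = 3.559751
  t = 4.0000: CF_t = 4.300000, DF = 0.777323, PV = 3.342489
  t = 5.0000: CF_t = 4.300000, DF = 0.729881, PV = 3.138488
  t = 6.0000: CF_t = 4.300000, DF = 0.685334, PV = 2.946937
  t = 7.0000: CF_t = 104.300000, DF = 0.643506, PV = 67.117698
Price P = sum_t PV_t = 87.934057
Convexity numerator sum_t t*(t + 1/m) * CF_t / (1+y/m)^(m*t + 2):
  t = 1.0000: term = 7.119502
  t = 2.0000: term = 20.054936
  t = 3.0000: term = 37.661851
  t = 4.0000: term = 58.938734
  t = 5.0000: term = 83.012302
  t = 6.0000: term = 109.124152
  t = 7.0000: term = 3313.796733
Convexity = (1/P) * sum = 3629.708211 / 87.934057 = 41.277616

Answer: Convexity = 41.2776


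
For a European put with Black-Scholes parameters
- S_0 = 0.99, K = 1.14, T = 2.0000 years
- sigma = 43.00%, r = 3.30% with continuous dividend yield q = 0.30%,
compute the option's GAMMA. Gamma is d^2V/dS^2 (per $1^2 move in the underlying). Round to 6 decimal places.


Answer: Gamma = 0.649167

Derivation:
d1 = 0.1707274819; d2 = -0.4373843500
phi(d1) = 0.3931702834; exp(-qT) = 0.9940179641; exp(-rT) = 0.9361308643
Gamma = exp(-qT) * phi(d1) / (S * sigma * sqrt(T)) = 0.9940179641 * 0.3931702834 / (0.9900 * 0.4300 * 1.4142135624) = 0.649167


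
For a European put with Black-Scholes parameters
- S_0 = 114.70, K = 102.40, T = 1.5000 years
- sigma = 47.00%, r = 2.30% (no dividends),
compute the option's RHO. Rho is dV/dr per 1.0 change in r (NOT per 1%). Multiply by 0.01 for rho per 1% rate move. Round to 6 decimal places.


d1 = 0.5448087534; d2 = -0.0308213361
phi(d1) = 0.3439197884; exp(-qT) = 1.0000000000; exp(-rT) = 0.9660883397
N(-d2) = 0.5122939876
Rho = -K*T*exp(-rT)*N(-d2) = -102.4000 * 1.5000 * 0.9660883397 * 0.5122939876 = -76.019904

Answer: Rho = -76.019904


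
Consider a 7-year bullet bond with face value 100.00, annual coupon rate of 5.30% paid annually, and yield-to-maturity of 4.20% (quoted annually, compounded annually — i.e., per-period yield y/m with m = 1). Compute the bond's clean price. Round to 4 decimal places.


Coupon per period c = face * coupon_rate / m = 5.300000
Periods per year m = 1; per-period yield y/m = 0.042000
Number of cashflows N = 7
Cashflows (t years, CF_t, discount factor 1/(1+y/m)^(m*t), PV):
  t = 1.0000: CF_t = 5.300000, DF = 0.959693, PV = 5.086372
  t = 2.0000: CF_t = 5.300000, DF = 0.921010, PV = 4.881355
  t = 3.0000: CF_t = 5.300000, DF = 0.883887, PV = 4.684602
  t = 4.0000: CF_t = 5.300000, DF = 0.848260, PV = 4.495779
  t = 5.0000: CF_t = 5.300000, DF = 0.814069, PV = 4.314568
  t = 6.0000: CF_t = 5.300000, DF = 0.781257, PV = 4.140660
  t = 7.0000: CF_t = 105.300000, DF = 0.749766, PV = 78.950401
Price P = sum_t PV_t = 106.553737

Answer: Price = 106.5537


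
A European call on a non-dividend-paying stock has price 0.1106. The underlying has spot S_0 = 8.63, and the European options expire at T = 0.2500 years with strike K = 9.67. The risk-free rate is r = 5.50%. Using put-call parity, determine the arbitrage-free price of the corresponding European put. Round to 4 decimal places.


Answer: Put price = 1.0185

Derivation:
Put-call parity: C - P = S_0 * exp(-qT) - K * exp(-rT).
S_0 * exp(-qT) = 8.6300 * 1.00000000 = 8.63000000
K * exp(-rT) = 9.6700 * 0.98634410 = 9.53794744
P = C - S*exp(-qT) + K*exp(-rT)
P = 0.1106 - 8.63000000 + 9.53794744 = 1.0185


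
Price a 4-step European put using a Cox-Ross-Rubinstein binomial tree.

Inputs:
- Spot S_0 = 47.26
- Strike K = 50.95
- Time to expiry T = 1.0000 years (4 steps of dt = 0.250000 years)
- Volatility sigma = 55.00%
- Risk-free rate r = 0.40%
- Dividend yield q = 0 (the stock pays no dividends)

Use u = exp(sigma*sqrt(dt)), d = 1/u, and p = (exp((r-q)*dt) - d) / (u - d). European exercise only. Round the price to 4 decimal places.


Answer: Price = V(0,0) = 12.3800

Derivation:
dt = T/N = 0.250000
u = exp(sigma*sqrt(dt)) = 1.316531; d = 1/u = 0.759572
p = (exp((r-q)*dt) - d) / (u - d) = 0.433476
Discount per step: exp(-r*dt) = 0.999000
Stock lattice S(k, i) with i counting down-moves:
  k=0: S(0,0) = 47.2600
  k=1: S(1,0) = 62.2192; S(1,1) = 35.8974
  k=2: S(2,0) = 81.9135; S(2,1) = 47.2600; S(2,2) = 27.2666
  k=3: S(3,0) = 107.8417; S(3,1) = 62.2192; S(3,2) = 35.8974; S(3,3) = 20.7110
  k=4: S(4,0) = 141.9769; S(4,1) = 81.9135; S(4,2) = 47.2600; S(4,3) = 27.2666; S(4,4) = 15.7315
Terminal payoffs V(N, i) = max(K - S_T, 0):
  V(4,0) = 0.000000; V(4,1) = 0.000000; V(4,2) = 3.690000; V(4,3) = 23.683352; V(4,4) = 35.218513
Backward induction: V(k, i) = exp(-r*dt) * [p * V(k+1, i) + (1-p) * V(k+1, i+1)].
  V(3,0) = exp(-r*dt) * [p*0.000000 + (1-p)*0.000000] = 0.000000
  V(3,1) = exp(-r*dt) * [p*0.000000 + (1-p)*3.690000] = 2.088383
  V(3,2) = exp(-r*dt) * [p*3.690000 + (1-p)*23.683352] = 15.001697
  V(3,3) = exp(-r*dt) * [p*23.683352 + (1-p)*35.218513] = 30.188090
  V(2,0) = exp(-r*dt) * [p*0.000000 + (1-p)*2.088383] = 1.181936
  V(2,1) = exp(-r*dt) * [p*2.088383 + (1-p)*15.001697] = 9.394681
  V(2,2) = exp(-r*dt) * [p*15.001697 + (1-p)*30.188090] = 23.581554
  V(1,0) = exp(-r*dt) * [p*1.181936 + (1-p)*9.394681] = 5.828818
  V(1,1) = exp(-r*dt) * [p*9.394681 + (1-p)*23.581554] = 17.414456
  V(0,0) = exp(-r*dt) * [p*5.828818 + (1-p)*17.414456] = 12.379970


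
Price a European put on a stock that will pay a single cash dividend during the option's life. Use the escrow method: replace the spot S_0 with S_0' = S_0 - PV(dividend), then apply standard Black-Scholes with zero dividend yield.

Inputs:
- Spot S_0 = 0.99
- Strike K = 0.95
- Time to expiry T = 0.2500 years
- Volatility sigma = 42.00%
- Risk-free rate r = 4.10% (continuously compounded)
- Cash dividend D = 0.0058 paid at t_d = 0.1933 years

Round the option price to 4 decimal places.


Answer: Price = 0.0604

Derivation:
PV(D) = D * exp(-r * t_d) = 0.0058 * 0.99210602 = 0.00575421
S_0' = S_0 - PV(D) = 0.9900 - 0.00575421 = 0.98424579
d1 = (ln(S_0'/K) + (r + sigma^2/2)*T) / (sigma*sqrt(T)) = 0.32244601
d2 = d1 - sigma*sqrt(T) = 0.11244601
exp(-rT) = 0.98980235
N(-d1) = 0.37355742; N(-d2) = 0.45523489
P = K * exp(-rT) * N(-d2) - S_0' * N(-d1) = 0.9500 * 0.98980235 * 0.45523489 - 0.98424579 * 0.37355742 = 0.0604


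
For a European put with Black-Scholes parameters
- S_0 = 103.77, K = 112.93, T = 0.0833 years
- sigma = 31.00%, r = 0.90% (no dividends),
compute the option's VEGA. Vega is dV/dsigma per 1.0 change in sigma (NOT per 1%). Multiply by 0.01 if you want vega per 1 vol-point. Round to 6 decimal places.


d1 = -0.8923408842; d2 = -0.9818122763
phi(d1) = 0.2679179077; exp(-qT) = 1.0000000000; exp(-rT) = 0.9992505810
Vega = S * exp(-qT) * phi(d1) * sqrt(T) = 103.7700 * 1.0000000000 * 0.2679179077 * 0.2886173938 = 8.024095

Answer: Vega = 8.024095


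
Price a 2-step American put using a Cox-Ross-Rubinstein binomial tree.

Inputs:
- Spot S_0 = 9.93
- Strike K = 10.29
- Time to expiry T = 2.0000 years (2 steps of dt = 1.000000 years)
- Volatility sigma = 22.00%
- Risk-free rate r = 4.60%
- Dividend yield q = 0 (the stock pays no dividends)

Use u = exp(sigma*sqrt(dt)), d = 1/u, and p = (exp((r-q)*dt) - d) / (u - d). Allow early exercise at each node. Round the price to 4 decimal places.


Answer: Price = V(0,0) = 1.0757

Derivation:
dt = T/N = 1.000000
u = exp(sigma*sqrt(dt)) = 1.246077; d = 1/u = 0.802519
p = (exp((r-q)*dt) - d) / (u - d) = 0.551350
Discount per step: exp(-r*dt) = 0.955042
Stock lattice S(k, i) with i counting down-moves:
  k=0: S(0,0) = 9.9300
  k=1: S(1,0) = 12.3735; S(1,1) = 7.9690
  k=2: S(2,0) = 15.4184; S(2,1) = 9.9300; S(2,2) = 6.3953
Terminal payoffs V(N, i) = max(K - S_T, 0):
  V(2,0) = 0.000000; V(2,1) = 0.360000; V(2,2) = 3.894718
Backward induction: V(k, i) = exp(-r*dt) * [p * V(k+1, i) + (1-p) * V(k+1, i+1)]; then take max(V_cont, immediate exercise) for American.
  V(1,0) = exp(-r*dt) * [p*0.000000 + (1-p)*0.360000] = 0.154253; exercise = 0.000000; V(1,0) = max -> 0.154253
  V(1,1) = exp(-r*dt) * [p*0.360000 + (1-p)*3.894718] = 1.858370; exercise = 2.320988; V(1,1) = max -> 2.320988
  V(0,0) = exp(-r*dt) * [p*0.154253 + (1-p)*2.320988] = 1.075720; exercise = 0.360000; V(0,0) = max -> 1.075720


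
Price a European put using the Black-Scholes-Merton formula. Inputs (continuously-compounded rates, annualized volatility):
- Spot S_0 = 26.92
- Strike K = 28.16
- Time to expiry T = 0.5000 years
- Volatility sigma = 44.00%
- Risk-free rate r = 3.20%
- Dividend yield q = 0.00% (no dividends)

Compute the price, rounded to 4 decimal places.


Answer: Price = 3.7880

Derivation:
d1 = (ln(S/K) + (r - q + 0.5*sigma^2) * T) / (sigma * sqrt(T)) = 0.06224781
d2 = d1 - sigma * sqrt(T) = -0.24887917
exp(-rT) = 0.98412732; exp(-qT) = 1.00000000
P = K * exp(-rT) * N(-d2) - S_0 * exp(-qT) * N(-d1)
N(-d1) = 0.47518274; N(-d2) = 0.59827288
P = 28.1600 * 0.98412732 * 0.59827288 - 26.9200 * 1.00000000 * 0.47518274 = 3.7880


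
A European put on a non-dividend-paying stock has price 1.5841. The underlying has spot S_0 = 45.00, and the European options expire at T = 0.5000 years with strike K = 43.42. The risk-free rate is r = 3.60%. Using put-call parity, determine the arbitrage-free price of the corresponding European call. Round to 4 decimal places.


Answer: Call price = 3.9387

Derivation:
Put-call parity: C - P = S_0 * exp(-qT) - K * exp(-rT).
S_0 * exp(-qT) = 45.0000 * 1.00000000 = 45.00000000
K * exp(-rT) = 43.4200 * 0.98216103 = 42.64543202
C = P + S*exp(-qT) - K*exp(-rT)
C = 1.5841 + 45.00000000 - 42.64543202 = 3.9387


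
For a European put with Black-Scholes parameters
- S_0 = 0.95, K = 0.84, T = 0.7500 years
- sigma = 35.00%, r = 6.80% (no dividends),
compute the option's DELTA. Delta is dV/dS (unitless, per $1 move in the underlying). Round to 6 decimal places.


d1 = 0.7258038251; d2 = 0.4226949338
phi(d1) = 0.3065623466; exp(-qT) = 1.0000000000; exp(-rT) = 0.9502786705
N(-d1) = 0.2339795208
Delta = -exp(-qT) * N(-d1) = -1.0000000000 * 0.2339795208 = -0.233980

Answer: Delta = -0.233980


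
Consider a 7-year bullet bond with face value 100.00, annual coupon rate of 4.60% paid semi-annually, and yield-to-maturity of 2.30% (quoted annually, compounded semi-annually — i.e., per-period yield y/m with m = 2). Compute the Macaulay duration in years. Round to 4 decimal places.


Coupon per period c = face * coupon_rate / m = 2.300000
Periods per year m = 2; per-period yield y/m = 0.011500
Number of cashflows N = 14
Cashflows (t years, CF_t, discount factor 1/(1+y/m)^(m*t), PV):
  t = 0.5000: CF_t = 2.300000, DF = 0.988631, PV = 2.273851
  t = 1.0000: CF_t = 2.300000, DF = 0.977391, PV = 2.247999
  t = 1.5000: CF_t = 2.300000, DF = 0.966279, PV = 2.222441
  t = 2.0000: CF_t = 2.300000, DF = 0.955293, PV = 2.197173
  t = 2.5000: CF_t = 2.300000, DF = 0.944432, PV = 2.172193
  t = 3.0000: CF_t = 2.300000, DF = 0.933694, PV = 2.147497
  t = 3.5000: CF_t = 2.300000, DF = 0.923079, PV = 2.123081
  t = 4.0000: CF_t = 2.300000, DF = 0.912584, PV = 2.098943
  t = 4.5000: CF_t = 2.300000, DF = 0.902209, PV = 2.075080
  t = 5.0000: CF_t = 2.300000, DF = 0.891951, PV = 2.051488
  t = 5.5000: CF_t = 2.300000, DF = 0.881810, PV = 2.028164
  t = 6.0000: CF_t = 2.300000, DF = 0.871785, PV = 2.005105
  t = 6.5000: CF_t = 2.300000, DF = 0.861873, PV = 1.982309
  t = 7.0000: CF_t = 102.300000, DF = 0.852075, PV = 87.167224
Price P = sum_t PV_t = 114.792548
Macaulay numerator sum_t t * PV_t:
  t * PV_t at t = 0.5000: 1.136925
  t * PV_t at t = 1.0000: 2.247999
  t * PV_t at t = 1.5000: 3.333661
  t * PV_t at t = 2.0000: 4.394346
  t * PV_t at t = 2.5000: 5.430482
  t * PV_t at t = 3.0000: 6.442490
  t * PV_t at t = 3.5000: 7.430785
  t * PV_t at t = 4.0000: 8.395774
  t * PV_t at t = 4.5000: 9.337860
  t * PV_t at t = 5.0000: 10.257440
  t * PV_t at t = 5.5000: 11.154902
  t * PV_t at t = 6.0000: 12.030632
  t * PV_t at t = 6.5000: 12.885007
  t * PV_t at t = 7.0000: 610.170566
Macaulay duration D = (sum_t t * PV_t) / P = 704.648870 / 114.792548 = 6.138455

Answer: Macaulay duration = 6.1385 years


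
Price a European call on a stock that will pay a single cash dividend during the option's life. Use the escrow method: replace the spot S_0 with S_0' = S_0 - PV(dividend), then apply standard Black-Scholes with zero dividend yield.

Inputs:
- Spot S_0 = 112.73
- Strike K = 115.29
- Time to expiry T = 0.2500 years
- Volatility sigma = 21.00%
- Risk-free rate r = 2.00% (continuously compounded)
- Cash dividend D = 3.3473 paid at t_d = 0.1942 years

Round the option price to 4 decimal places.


PV(D) = D * exp(-r * t_d) = 3.3473 * 0.99612353 = 3.33432430
S_0' = S_0 - PV(D) = 112.7300 - 3.33432430 = 109.39567570
d1 = (ln(S_0'/K) + (r + sigma^2/2)*T) / (sigma*sqrt(T)) = -0.39968411
d2 = d1 - sigma*sqrt(T) = -0.50468411
exp(-rT) = 0.99501248
N(d1) = 0.34469460; N(d2) = 0.30689036
C = S_0' * N(d1) - K * exp(-rT) * N(d2) = 109.39567570 * 0.34469460 - 115.2900 * 0.99501248 * 0.30689036 = 2.5032

Answer: Price = 2.5032


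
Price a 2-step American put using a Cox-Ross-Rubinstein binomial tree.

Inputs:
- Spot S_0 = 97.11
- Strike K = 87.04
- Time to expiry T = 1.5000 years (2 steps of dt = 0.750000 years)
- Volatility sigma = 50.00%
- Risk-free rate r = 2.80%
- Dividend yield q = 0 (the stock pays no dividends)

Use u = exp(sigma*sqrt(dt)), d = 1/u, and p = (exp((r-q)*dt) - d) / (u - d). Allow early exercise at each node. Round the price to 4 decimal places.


Answer: Price = V(0,0) = 15.0465

Derivation:
dt = T/N = 0.750000
u = exp(sigma*sqrt(dt)) = 1.541896; d = 1/u = 0.648552
p = (exp((r-q)*dt) - d) / (u - d) = 0.417163
Discount per step: exp(-r*dt) = 0.979219
Stock lattice S(k, i) with i counting down-moves:
  k=0: S(0,0) = 97.1100
  k=1: S(1,0) = 149.7335; S(1,1) = 62.9809
  k=2: S(2,0) = 230.8735; S(2,1) = 97.1100; S(2,2) = 40.8464
Terminal payoffs V(N, i) = max(K - S_T, 0):
  V(2,0) = 0.000000; V(2,1) = 0.000000; V(2,2) = 46.193589
Backward induction: V(k, i) = exp(-r*dt) * [p * V(k+1, i) + (1-p) * V(k+1, i+1)]; then take max(V_cont, immediate exercise) for American.
  V(1,0) = exp(-r*dt) * [p*0.000000 + (1-p)*0.000000] = 0.000000; exercise = 0.000000; V(1,0) = max -> 0.000000
  V(1,1) = exp(-r*dt) * [p*0.000000 + (1-p)*46.193589] = 26.363842; exercise = 24.059091; V(1,1) = max -> 26.363842
  V(0,0) = exp(-r*dt) * [p*0.000000 + (1-p)*26.363842] = 15.046507; exercise = 0.000000; V(0,0) = max -> 15.046507


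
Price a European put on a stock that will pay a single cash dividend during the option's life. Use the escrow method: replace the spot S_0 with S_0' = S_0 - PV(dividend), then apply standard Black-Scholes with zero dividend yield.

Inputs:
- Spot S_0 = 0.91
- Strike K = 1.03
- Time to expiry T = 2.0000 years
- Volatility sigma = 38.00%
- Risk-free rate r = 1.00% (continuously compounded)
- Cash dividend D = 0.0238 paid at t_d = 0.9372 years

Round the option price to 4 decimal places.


PV(D) = D * exp(-r * t_d) = 0.0238 * 0.99067178 = 0.02357799
S_0' = S_0 - PV(D) = 0.9100 - 0.02357799 = 0.88642201
d1 = (ln(S_0'/K) + (r + sigma^2/2)*T) / (sigma*sqrt(T)) = 0.02657059
d2 = d1 - sigma*sqrt(T) = -0.51083056
exp(-rT) = 0.98019867
N(-d1) = 0.48940111; N(-d2) = 0.69526515
P = K * exp(-rT) * N(-d2) - S_0' * N(-d1) = 1.0300 * 0.98019867 * 0.69526515 - 0.88642201 * 0.48940111 = 0.2681

Answer: Price = 0.2681


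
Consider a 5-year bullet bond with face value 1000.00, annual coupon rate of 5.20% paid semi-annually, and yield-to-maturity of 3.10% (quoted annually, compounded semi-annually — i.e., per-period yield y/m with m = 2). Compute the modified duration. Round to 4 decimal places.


Answer: Modified duration = 4.4269

Derivation:
Coupon per period c = face * coupon_rate / m = 26.000000
Periods per year m = 2; per-period yield y/m = 0.015500
Number of cashflows N = 10
Cashflows (t years, CF_t, discount factor 1/(1+y/m)^(m*t), PV):
  t = 0.5000: CF_t = 26.000000, DF = 0.984737, PV = 25.603151
  t = 1.0000: CF_t = 26.000000, DF = 0.969706, PV = 25.212360
  t = 1.5000: CF_t = 26.000000, DF = 0.954905, PV = 24.827533
  t = 2.0000: CF_t = 26.000000, DF = 0.940330, PV = 24.448580
  t = 2.5000: CF_t = 26.000000, DF = 0.925977, PV = 24.075411
  t = 3.0000: CF_t = 26.000000, DF = 0.911844, PV = 23.707938
  t = 3.5000: CF_t = 26.000000, DF = 0.897926, PV = 23.346074
  t = 4.0000: CF_t = 26.000000, DF = 0.884220, PV = 22.989733
  t = 4.5000: CF_t = 26.000000, DF = 0.870724, PV = 22.638831
  t = 5.0000: CF_t = 1026.000000, DF = 0.857434, PV = 879.727328
Price P = sum_t PV_t = 1096.576938
First compute Macaulay numerator sum_t t * PV_t:
  t * PV_t at t = 0.5000: 12.801576
  t * PV_t at t = 1.0000: 25.212360
  t * PV_t at t = 1.5000: 37.241299
  t * PV_t at t = 2.0000: 48.897160
  t * PV_t at t = 2.5000: 60.188527
  t * PV_t at t = 3.0000: 71.123814
  t * PV_t at t = 3.5000: 81.711258
  t * PV_t at t = 4.0000: 91.958932
  t * PV_t at t = 4.5000: 101.874740
  t * PV_t at t = 5.0000: 4398.636642
Macaulay duration D = 4929.646307 / 1096.576938 = 4.495486
Modified duration = D / (1 + y/m) = 4.495486 / (1 + 0.015500) = 4.426870


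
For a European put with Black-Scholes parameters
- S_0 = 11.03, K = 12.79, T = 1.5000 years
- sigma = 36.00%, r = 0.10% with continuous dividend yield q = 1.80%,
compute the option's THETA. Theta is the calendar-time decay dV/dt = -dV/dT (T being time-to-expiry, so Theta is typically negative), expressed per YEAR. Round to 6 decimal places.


d1 = -0.1731534826; d2 = -0.6140616363
phi(d1) = 0.3930063154; exp(-qT) = 0.9733612415; exp(-rT) = 0.9985011244
Theta = -S*exp(-qT)*phi(d1)*sigma/(2*sqrt(T)) + r*K*exp(-rT)*N(-d2) - q*S*exp(-qT)*N(-d1)
N(-d1) = 0.5687346066; N(-d2) = 0.7304127009; sqrt(T) = 1.2247448714
Term 1 = -11.0300 * 0.9733612415 * 0.3930063154 * 0.3600 / (2 * 1.2247448714) = -0.6201203255
Term 2 = 0.0010 * 12.7900 * 0.9985011244 * 0.7304127009 = 0.0093279760
Term 3 = -0.0180 * 11.0300 * 0.9733612415 * 0.5687346066 = -0.1099086116
Theta = -0.6201203255 + (0.0093279760) + (-0.1099086116) = -0.720701

Answer: Theta = -0.720701


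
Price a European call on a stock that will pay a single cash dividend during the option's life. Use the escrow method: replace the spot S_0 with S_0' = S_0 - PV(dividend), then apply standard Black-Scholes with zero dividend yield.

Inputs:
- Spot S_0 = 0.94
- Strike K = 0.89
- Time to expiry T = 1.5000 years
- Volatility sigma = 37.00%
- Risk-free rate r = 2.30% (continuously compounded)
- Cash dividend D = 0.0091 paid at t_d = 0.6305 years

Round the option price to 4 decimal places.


Answer: Price = 0.1985

Derivation:
PV(D) = D * exp(-r * t_d) = 0.0091 * 0.98560314 = 0.00896899
S_0' = S_0 - PV(D) = 0.9400 - 0.00896899 = 0.93103101
d1 = (ln(S_0'/K) + (r + sigma^2/2)*T) / (sigma*sqrt(T)) = 0.40217118
d2 = d1 - sigma*sqrt(T) = -0.05098442
exp(-rT) = 0.96608834
N(d1) = 0.65622098; N(d2) = 0.47966897
C = S_0' * N(d1) - K * exp(-rT) * N(d2) = 0.93103101 * 0.65622098 - 0.8900 * 0.96608834 * 0.47966897 = 0.1985


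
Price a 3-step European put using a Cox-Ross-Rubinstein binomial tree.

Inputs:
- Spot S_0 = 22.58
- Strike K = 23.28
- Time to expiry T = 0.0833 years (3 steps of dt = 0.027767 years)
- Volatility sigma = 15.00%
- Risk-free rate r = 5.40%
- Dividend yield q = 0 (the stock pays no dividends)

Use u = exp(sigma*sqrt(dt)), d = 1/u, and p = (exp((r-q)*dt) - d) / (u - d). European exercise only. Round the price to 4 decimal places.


Answer: Price = V(0,0) = 0.7469

Derivation:
dt = T/N = 0.027767
u = exp(sigma*sqrt(dt)) = 1.025310; d = 1/u = 0.975315
p = (exp((r-q)*dt) - d) / (u - d) = 0.523765
Discount per step: exp(-r*dt) = 0.998502
Stock lattice S(k, i) with i counting down-moves:
  k=0: S(0,0) = 22.5800
  k=1: S(1,0) = 23.1515; S(1,1) = 22.0226
  k=2: S(2,0) = 23.7375; S(2,1) = 22.5800; S(2,2) = 21.4790
  k=3: S(3,0) = 24.3383; S(3,1) = 23.1515; S(3,2) = 22.0226; S(3,3) = 20.9488
Terminal payoffs V(N, i) = max(K - S_T, 0):
  V(3,0) = 0.000000; V(3,1) = 0.128500; V(3,2) = 1.257392; V(3,3) = 2.331238
Backward induction: V(k, i) = exp(-r*dt) * [p * V(k+1, i) + (1-p) * V(k+1, i+1)].
  V(2,0) = exp(-r*dt) * [p*0.000000 + (1-p)*0.128500] = 0.061105
  V(2,1) = exp(-r*dt) * [p*0.128500 + (1-p)*1.257392] = 0.665120
  V(2,2) = exp(-r*dt) * [p*1.257392 + (1-p)*2.331238] = 1.766145
  V(1,0) = exp(-r*dt) * [p*0.061105 + (1-p)*0.665120] = 0.348235
  V(1,1) = exp(-r*dt) * [p*0.665120 + (1-p)*1.766145] = 1.187685
  V(0,0) = exp(-r*dt) * [p*0.348235 + (1-p)*1.187685] = 0.746890


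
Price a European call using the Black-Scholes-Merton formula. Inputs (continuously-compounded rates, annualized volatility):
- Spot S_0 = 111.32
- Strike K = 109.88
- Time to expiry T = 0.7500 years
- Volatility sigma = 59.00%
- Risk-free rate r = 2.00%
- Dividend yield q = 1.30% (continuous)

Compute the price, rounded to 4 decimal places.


Answer: Price = 23.0399

Derivation:
d1 = (ln(S/K) + (r - q + 0.5*sigma^2) * T) / (sigma * sqrt(T)) = 0.29123422
d2 = d1 - sigma * sqrt(T) = -0.21972077
exp(-rT) = 0.98511194; exp(-qT) = 0.99029738
C = S_0 * exp(-qT) * N(d1) - K * exp(-rT) * N(d2)
N(d1) = 0.61456390; N(d2) = 0.41304431
C = 111.3200 * 0.99029738 * 0.61456390 - 109.8800 * 0.98511194 * 0.41304431 = 23.0399


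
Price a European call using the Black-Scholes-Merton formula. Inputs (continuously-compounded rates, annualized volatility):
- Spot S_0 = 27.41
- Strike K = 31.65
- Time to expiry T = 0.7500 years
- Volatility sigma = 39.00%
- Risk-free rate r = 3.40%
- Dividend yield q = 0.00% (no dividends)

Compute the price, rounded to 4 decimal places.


d1 = (ln(S/K) + (r - q + 0.5*sigma^2) * T) / (sigma * sqrt(T)) = -0.18147374
d2 = d1 - sigma * sqrt(T) = -0.51922365
exp(-rT) = 0.97482238; exp(-qT) = 1.00000000
C = S_0 * exp(-qT) * N(d1) - K * exp(-rT) * N(d2)
N(d1) = 0.42799787; N(d2) = 0.30180240
C = 27.4100 * 1.00000000 * 0.42799787 - 31.6500 * 0.97482238 * 0.30180240 = 2.4199

Answer: Price = 2.4199


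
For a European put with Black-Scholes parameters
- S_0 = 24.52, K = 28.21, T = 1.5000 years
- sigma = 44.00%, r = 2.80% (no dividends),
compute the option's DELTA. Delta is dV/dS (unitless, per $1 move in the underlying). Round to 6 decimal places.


Answer: Delta = -0.465240

Derivation:
d1 = 0.0872400358; d2 = -0.4516477076
phi(d1) = 0.3974270256; exp(-qT) = 1.0000000000; exp(-rT) = 0.9588697806
N(-d1) = 0.4652403583
Delta = -exp(-qT) * N(-d1) = -1.0000000000 * 0.4652403583 = -0.465240


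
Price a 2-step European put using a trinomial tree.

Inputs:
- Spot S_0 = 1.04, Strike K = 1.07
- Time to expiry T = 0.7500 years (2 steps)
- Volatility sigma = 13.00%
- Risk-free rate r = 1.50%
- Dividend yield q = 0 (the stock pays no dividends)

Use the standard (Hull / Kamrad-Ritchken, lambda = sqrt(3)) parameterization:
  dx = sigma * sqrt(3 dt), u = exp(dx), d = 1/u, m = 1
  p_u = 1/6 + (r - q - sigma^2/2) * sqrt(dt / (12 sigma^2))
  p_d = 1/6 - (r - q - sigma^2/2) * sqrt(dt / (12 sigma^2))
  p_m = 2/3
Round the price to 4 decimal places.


dt = T/N = 0.375000; dx = sigma*sqrt(3*dt) = 0.137886
u = exp(dx) = 1.147844; d = 1/u = 0.871198
p_u = 0.175573, p_m = 0.666667, p_d = 0.157760
Discount per step: exp(-r*dt) = 0.994391
Stock lattice S(k, j) with j the centered position index:
  k=0: S(0,+0) = 1.0400
  k=1: S(1,-1) = 0.9060; S(1,+0) = 1.0400; S(1,+1) = 1.1938
  k=2: S(2,-2) = 0.7893; S(2,-1) = 0.9060; S(2,+0) = 1.0400; S(2,+1) = 1.1938; S(2,+2) = 1.3702
Terminal payoffs V(N, j) = max(K - S_T, 0):
  V(2,-2) = 0.280654; V(2,-1) = 0.163954; V(2,+0) = 0.030000; V(2,+1) = 0.000000; V(2,+2) = 0.000000
Backward induction: V(k, j) = exp(-r*dt) * [p_u * V(k+1, j+1) + p_m * V(k+1, j) + p_d * V(k+1, j-1)]
  V(1,-1) = exp(-r*dt) * [p_u*0.030000 + p_m*0.163954 + p_d*0.280654] = 0.157955
  V(1,+0) = exp(-r*dt) * [p_u*0.000000 + p_m*0.030000 + p_d*0.163954] = 0.045608
  V(1,+1) = exp(-r*dt) * [p_u*0.000000 + p_m*0.000000 + p_d*0.030000] = 0.004706
  V(0,+0) = exp(-r*dt) * [p_u*0.004706 + p_m*0.045608 + p_d*0.157955] = 0.055836

Answer: Price = V(0,0) = 0.0558
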